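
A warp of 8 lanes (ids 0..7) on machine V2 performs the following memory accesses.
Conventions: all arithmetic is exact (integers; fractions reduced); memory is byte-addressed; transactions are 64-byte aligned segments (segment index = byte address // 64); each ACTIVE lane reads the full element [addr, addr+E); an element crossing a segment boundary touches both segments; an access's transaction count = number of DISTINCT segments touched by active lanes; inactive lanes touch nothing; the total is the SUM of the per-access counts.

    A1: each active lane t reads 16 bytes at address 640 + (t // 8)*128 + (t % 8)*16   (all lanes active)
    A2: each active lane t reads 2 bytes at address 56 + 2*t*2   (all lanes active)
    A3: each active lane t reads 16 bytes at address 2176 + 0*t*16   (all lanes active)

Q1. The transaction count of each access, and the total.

A1: 2 transactions
A2: 2 transactions
A3: 1 transaction

Answer: 2,2,1; total 5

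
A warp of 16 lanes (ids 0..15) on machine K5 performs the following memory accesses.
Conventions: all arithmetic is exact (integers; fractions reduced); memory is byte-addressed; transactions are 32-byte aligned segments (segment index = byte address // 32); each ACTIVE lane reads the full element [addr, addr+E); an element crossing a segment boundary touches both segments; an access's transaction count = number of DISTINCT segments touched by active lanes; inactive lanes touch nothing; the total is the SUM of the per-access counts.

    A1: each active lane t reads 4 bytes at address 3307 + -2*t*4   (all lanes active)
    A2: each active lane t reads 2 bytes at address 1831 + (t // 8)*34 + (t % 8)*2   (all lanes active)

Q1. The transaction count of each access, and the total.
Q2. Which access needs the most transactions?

A1: 5 transactions
A2: 2 transactions

Answer: 5,2; total 7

Answer: A1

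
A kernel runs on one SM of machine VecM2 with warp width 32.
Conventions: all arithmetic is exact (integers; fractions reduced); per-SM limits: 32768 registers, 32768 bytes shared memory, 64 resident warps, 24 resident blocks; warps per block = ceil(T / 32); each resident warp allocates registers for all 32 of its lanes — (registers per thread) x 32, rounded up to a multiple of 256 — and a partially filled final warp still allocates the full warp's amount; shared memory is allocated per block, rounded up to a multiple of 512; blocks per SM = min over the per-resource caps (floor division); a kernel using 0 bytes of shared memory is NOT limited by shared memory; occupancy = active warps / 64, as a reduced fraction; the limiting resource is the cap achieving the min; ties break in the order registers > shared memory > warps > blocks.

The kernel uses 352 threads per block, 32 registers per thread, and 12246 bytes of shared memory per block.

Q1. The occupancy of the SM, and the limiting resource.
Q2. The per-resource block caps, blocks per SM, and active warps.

Answer: occupancy 11/32, limited by registers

registers: 2 blocks
shared memory: 2 blocks
warps: 5 blocks
blocks: 24 blocks

Answer: 2 blocks, 22 active warps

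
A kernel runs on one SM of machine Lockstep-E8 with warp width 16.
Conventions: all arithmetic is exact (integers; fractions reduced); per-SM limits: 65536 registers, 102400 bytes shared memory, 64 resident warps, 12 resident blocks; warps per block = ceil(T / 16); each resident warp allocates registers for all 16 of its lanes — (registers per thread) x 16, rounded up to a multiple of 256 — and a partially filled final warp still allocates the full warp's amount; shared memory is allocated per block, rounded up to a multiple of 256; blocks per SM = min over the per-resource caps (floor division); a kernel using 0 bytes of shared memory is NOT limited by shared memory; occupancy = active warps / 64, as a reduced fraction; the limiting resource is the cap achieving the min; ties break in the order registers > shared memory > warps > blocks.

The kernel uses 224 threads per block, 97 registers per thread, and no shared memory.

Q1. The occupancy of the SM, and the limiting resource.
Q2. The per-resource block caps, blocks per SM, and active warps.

Answer: occupancy 7/16, limited by registers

registers: 2 blocks
shared memory: no limit (kernel uses none)
warps: 4 blocks
blocks: 12 blocks

Answer: 2 blocks, 28 active warps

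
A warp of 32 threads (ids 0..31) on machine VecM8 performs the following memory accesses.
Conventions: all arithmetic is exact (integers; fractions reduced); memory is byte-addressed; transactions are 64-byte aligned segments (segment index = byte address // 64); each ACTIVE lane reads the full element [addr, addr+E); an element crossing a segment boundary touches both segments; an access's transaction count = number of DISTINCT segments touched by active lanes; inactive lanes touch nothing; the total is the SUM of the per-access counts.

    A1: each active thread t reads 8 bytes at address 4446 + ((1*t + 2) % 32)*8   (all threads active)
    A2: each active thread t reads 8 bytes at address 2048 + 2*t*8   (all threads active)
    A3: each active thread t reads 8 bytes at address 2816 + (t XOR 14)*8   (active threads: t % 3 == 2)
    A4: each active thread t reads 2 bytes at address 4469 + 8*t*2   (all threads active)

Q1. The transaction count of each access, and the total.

A1: 5 transactions
A2: 8 transactions
A3: 4 transactions
A4: 9 transactions

Answer: 5,8,4,9; total 26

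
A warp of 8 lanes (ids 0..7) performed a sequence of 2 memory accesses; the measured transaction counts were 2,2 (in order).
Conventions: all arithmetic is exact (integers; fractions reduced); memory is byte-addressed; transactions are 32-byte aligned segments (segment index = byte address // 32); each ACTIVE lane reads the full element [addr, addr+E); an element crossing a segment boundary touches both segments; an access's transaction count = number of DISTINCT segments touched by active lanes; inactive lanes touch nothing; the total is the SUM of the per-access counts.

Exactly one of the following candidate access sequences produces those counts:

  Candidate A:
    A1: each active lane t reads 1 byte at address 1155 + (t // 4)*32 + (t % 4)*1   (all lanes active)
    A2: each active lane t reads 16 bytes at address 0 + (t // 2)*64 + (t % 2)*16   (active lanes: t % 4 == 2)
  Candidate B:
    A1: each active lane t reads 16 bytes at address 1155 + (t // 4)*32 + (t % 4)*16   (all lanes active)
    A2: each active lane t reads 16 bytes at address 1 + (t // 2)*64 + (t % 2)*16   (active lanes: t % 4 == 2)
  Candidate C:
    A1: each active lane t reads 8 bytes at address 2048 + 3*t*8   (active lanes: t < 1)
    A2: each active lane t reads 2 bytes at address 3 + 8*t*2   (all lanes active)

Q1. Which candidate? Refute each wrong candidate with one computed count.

B: A1 gives 4 transactions, not 2
C: A1 gives 1 transaction, not 2
A: all counts match (2,2)

Answer: A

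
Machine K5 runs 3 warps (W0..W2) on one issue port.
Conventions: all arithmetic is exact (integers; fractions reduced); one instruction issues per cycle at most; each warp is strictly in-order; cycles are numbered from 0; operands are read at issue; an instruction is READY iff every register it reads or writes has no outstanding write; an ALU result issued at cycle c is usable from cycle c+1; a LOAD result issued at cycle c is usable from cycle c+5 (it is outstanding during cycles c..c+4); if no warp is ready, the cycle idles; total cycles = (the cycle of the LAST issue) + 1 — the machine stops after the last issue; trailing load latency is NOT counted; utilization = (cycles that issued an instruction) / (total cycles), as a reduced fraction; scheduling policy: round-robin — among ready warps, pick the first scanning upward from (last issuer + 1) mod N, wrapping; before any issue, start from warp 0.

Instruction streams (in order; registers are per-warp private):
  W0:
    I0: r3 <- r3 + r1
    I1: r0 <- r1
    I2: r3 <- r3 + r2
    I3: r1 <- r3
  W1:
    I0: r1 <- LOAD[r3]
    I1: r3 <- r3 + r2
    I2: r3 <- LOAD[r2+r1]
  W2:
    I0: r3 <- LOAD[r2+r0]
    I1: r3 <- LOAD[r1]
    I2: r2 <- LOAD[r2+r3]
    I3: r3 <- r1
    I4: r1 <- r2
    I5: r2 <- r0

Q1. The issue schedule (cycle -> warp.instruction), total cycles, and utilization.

cycle 0: W0.I0
cycle 1: W1.I0
cycle 2: W2.I0
cycle 3: W0.I1
cycle 4: W1.I1
cycle 5: W0.I2
cycle 6: W1.I2
cycle 7: W2.I1
cycle 8: W0.I3
cycle 9: idle
cycle 10: idle
cycle 11: idle
cycle 12: W2.I2
cycle 13: W2.I3
cycle 14: idle
cycle 15: idle
cycle 16: idle
cycle 17: W2.I4
cycle 18: W2.I5

Answer: 19 cycles, utilization 13/19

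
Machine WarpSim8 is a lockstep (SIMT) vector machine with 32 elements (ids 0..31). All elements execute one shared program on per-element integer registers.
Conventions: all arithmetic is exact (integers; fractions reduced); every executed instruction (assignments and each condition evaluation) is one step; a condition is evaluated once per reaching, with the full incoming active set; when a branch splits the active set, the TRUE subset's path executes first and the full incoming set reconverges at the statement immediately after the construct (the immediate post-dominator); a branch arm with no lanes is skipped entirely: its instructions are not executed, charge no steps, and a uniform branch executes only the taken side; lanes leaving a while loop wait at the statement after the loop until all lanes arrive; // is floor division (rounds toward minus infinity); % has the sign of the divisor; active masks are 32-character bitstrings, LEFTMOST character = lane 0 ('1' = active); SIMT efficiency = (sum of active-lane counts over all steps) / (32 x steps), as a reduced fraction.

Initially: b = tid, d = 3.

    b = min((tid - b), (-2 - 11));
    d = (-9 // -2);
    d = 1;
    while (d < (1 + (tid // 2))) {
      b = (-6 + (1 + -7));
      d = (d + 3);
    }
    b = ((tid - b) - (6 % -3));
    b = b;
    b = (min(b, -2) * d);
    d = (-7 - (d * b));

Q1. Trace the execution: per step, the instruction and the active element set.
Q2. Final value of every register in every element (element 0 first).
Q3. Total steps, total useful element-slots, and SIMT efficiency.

step 0: b <- min((tid - b), (-2 - 11)) 11111111111111111111111111111111
step 1: d <- (-9 // -2)              11111111111111111111111111111111
step 2: d <- 1                       11111111111111111111111111111111
step 3: eval (d < (1 + (tid // 2)))  11111111111111111111111111111111
step 4: b <- (-6 + (1 + -7))         00111111111111111111111111111111
step 5: d <- (d + 3)                 00111111111111111111111111111111
step 6: eval (d < (1 + (tid // 2)))  00111111111111111111111111111111
step 7: b <- (-6 + (1 + -7))         00000000111111111111111111111111
step 8: d <- (d + 3)                 00000000111111111111111111111111
step 9: eval (d < (1 + (tid // 2)))  00000000111111111111111111111111
step 10: b <- (-6 + (1 + -7))         00000000000000111111111111111111
step 11: d <- (d + 3)                 00000000000000111111111111111111
step 12: eval (d < (1 + (tid // 2)))  00000000000000111111111111111111
step 13: b <- (-6 + (1 + -7))         00000000000000000000111111111111
step 14: d <- (d + 3)                 00000000000000000000111111111111
step 15: eval (d < (1 + (tid // 2)))  00000000000000000000111111111111
step 16: b <- (-6 + (1 + -7))         00000000000000000000000000111111
step 17: d <- (d + 3)                 00000000000000000000000000111111
step 18: eval (d < (1 + (tid // 2)))  00000000000000000000000000111111
step 19: b <- ((tid - b) - (6 % -3))  11111111111111111111111111111111
step 20: b <- b                       11111111111111111111111111111111
step 21: b <- (min(b, -2) * d)        11111111111111111111111111111111
step 22: d <- (-7 - (d * b))          11111111111111111111111111111111

Answer: 23 steps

b: -2,-2,-8,-8,-8,-8,-8,-8,-14,-14,-14,-14,-14,-14,-20,-20,-20,-20,-20,-20,-26,-26,-26,-26,-26,-26,-32,-32,-32,-32,-32,-32
d: -5,-5,25,25,25,25,25,25,91,91,91,91,91,91,193,193,193,193,193,193,331,331,331,331,331,331,505,505,505,505,505,505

steps = 23; useful = 526; efficiency = 526/736 = 263/368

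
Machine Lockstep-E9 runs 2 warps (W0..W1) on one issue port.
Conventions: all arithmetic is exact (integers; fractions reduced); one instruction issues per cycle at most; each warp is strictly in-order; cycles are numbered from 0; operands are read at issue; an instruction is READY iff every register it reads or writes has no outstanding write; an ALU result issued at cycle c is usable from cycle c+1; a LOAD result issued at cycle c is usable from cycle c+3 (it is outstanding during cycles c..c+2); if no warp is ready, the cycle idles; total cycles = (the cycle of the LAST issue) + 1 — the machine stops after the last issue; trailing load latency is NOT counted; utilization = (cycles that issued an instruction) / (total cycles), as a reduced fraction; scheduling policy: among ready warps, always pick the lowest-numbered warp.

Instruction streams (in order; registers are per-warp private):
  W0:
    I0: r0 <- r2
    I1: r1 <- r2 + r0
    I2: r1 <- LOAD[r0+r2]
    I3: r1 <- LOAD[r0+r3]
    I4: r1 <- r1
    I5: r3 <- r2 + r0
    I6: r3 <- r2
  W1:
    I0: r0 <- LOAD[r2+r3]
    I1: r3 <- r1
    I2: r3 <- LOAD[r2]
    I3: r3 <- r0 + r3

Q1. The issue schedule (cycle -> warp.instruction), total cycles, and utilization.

cycle 0: W0.I0
cycle 1: W0.I1
cycle 2: W0.I2
cycle 3: W1.I0
cycle 4: W1.I1
cycle 5: W0.I3
cycle 6: W1.I2
cycle 7: idle
cycle 8: W0.I4
cycle 9: W0.I5
cycle 10: W0.I6
cycle 11: W1.I3

Answer: 12 cycles, utilization 11/12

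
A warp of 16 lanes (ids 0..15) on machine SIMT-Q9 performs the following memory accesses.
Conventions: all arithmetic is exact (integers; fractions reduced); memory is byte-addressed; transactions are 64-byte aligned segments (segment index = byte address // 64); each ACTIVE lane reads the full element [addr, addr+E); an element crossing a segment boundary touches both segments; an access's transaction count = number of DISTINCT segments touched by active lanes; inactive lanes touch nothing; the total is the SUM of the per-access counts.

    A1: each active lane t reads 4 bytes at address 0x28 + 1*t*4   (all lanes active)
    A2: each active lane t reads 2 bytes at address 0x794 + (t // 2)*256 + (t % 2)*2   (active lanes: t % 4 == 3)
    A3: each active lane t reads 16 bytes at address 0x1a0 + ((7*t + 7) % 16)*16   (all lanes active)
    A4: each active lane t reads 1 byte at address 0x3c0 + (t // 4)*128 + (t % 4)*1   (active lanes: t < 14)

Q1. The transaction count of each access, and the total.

A1: 2 transactions
A2: 4 transactions
A3: 5 transactions
A4: 4 transactions

Answer: 2,4,5,4; total 15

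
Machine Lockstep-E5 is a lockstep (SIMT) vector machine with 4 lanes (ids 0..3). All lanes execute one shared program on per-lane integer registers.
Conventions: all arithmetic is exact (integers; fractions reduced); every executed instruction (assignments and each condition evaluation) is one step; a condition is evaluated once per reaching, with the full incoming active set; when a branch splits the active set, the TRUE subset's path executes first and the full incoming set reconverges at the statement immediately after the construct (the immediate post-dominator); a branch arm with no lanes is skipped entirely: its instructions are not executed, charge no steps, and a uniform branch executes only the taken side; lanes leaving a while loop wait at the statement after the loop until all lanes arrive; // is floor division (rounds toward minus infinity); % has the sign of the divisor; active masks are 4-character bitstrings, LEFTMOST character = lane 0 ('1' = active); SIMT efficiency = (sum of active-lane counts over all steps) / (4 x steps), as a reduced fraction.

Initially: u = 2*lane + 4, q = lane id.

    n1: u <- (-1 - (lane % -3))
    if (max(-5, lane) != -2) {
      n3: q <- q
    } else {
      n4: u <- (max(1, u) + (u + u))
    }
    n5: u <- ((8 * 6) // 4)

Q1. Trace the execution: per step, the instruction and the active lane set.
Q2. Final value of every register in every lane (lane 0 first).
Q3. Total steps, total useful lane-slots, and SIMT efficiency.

step 0: u <- (-1 - (lane % -3))      1111
step 1: eval (max(-5, lane) != -2)   1111
step 2: q <- q                       1111
step 3: u <- ((8 * 6) // 4)          1111

Answer: 4 steps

u: 12,12,12,12
q: 0,1,2,3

steps = 4; useful = 16; efficiency = 16/16 = 1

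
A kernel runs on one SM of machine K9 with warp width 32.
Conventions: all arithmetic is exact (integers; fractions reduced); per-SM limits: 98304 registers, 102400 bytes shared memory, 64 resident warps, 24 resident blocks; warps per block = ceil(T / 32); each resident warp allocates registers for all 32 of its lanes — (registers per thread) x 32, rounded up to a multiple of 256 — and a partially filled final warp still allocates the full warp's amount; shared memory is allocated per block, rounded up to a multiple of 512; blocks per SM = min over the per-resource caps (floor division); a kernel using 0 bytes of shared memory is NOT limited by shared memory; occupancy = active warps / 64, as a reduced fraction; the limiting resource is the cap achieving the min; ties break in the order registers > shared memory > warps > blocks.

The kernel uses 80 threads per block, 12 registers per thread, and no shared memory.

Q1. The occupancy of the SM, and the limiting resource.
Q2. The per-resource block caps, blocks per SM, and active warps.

Answer: occupancy 63/64, limited by warps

registers: 64 blocks
shared memory: no limit (kernel uses none)
warps: 21 blocks
blocks: 24 blocks

Answer: 21 blocks, 63 active warps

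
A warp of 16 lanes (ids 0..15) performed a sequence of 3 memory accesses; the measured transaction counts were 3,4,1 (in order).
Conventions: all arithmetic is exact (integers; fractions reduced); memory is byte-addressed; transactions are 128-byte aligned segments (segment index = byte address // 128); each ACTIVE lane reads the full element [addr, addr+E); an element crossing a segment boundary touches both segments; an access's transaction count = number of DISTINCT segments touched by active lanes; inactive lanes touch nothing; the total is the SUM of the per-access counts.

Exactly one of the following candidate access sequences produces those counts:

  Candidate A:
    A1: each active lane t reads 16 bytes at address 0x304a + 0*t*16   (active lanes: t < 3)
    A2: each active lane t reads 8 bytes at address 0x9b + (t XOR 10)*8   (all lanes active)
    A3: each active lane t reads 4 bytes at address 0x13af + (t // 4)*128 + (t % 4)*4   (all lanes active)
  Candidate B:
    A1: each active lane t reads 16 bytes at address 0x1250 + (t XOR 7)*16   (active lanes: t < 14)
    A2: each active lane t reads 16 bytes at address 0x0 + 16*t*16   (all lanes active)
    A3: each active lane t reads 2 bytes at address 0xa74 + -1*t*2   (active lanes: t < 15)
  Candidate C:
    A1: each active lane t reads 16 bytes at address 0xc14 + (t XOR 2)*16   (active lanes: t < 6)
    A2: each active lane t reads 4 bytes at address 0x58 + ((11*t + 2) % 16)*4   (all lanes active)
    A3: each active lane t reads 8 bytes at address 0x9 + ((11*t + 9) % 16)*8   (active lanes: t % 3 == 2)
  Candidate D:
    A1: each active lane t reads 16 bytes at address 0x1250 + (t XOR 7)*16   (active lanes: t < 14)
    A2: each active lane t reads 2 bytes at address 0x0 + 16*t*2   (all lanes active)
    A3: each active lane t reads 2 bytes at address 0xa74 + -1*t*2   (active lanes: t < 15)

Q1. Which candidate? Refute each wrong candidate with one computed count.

A: A1 gives 1 transaction, not 3
B: A2 gives 16 transactions, not 4
C: A1 gives 2 transactions, not 3
D: all counts match (3,4,1)

Answer: D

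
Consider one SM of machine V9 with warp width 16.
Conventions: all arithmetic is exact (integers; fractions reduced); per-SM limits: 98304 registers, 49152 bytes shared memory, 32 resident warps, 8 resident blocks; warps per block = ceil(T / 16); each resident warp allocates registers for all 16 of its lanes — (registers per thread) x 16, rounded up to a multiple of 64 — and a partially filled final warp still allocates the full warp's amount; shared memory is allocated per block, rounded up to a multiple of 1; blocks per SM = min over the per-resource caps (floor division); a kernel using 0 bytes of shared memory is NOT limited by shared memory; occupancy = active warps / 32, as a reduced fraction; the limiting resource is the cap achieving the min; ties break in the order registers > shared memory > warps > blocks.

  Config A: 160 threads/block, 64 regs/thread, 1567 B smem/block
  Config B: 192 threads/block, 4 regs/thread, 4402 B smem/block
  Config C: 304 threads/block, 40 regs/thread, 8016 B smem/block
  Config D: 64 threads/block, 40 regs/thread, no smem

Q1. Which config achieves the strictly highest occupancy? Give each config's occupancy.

occupancies: A 15/16, B 3/4, C 19/32, D 1

Answer: D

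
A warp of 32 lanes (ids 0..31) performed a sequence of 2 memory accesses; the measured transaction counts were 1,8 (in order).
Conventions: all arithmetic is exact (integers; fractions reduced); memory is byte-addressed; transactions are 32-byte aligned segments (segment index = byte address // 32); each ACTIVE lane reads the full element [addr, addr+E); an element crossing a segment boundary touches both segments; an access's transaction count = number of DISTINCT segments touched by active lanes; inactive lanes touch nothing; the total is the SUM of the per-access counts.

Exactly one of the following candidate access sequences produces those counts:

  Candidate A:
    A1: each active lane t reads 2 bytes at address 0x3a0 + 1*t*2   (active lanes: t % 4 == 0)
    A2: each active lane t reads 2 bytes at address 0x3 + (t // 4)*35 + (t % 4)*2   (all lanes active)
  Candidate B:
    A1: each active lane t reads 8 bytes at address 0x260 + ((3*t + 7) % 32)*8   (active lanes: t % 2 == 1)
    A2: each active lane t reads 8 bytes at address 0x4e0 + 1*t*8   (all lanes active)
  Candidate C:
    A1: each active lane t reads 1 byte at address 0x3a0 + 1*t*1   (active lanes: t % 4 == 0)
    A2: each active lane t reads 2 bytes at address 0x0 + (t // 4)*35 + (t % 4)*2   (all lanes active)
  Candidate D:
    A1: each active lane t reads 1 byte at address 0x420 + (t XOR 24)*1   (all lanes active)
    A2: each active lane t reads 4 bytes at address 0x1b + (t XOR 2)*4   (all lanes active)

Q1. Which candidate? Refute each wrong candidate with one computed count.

A: A1 gives 2 transactions, not 1
B: A1 gives 8 transactions, not 1
D: A2 gives 5 transactions, not 8
C: all counts match (1,8)

Answer: C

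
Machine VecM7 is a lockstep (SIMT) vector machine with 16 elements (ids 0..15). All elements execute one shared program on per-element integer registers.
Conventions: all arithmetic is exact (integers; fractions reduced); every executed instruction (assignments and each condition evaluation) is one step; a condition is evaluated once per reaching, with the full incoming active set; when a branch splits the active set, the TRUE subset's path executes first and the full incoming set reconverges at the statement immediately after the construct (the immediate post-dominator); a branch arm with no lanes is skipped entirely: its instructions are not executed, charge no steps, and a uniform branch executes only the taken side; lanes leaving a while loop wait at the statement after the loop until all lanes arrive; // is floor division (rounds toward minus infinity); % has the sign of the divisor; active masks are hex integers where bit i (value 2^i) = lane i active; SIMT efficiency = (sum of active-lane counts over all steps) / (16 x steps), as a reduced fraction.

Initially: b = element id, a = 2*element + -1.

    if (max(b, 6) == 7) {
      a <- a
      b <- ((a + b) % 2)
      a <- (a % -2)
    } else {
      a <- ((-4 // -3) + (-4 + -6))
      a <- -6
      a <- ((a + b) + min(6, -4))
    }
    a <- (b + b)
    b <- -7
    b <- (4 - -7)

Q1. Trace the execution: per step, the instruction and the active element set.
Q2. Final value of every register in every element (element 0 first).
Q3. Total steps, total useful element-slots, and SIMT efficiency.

step 0: eval (max(b, 6) == 7)        0xffff
step 1: a <- a                       0x0080
step 2: b <- ((a + b) % 2)           0x0080
step 3: a <- (a % -2)                0x0080
step 4: a <- ((-4 // -3) + (-4 + -6)) 0xff7f
step 5: a <- -6                      0xff7f
step 6: a <- ((a + b) + min(6, -4))  0xff7f
step 7: a <- (b + b)                 0xffff
step 8: b <- -7                      0xffff
step 9: b <- (4 - -7)                0xffff

Answer: 10 steps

b: 11,11,11,11,11,11,11,11,11,11,11,11,11,11,11,11
a: 0,2,4,6,8,10,12,0,16,18,20,22,24,26,28,30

steps = 10; useful = 112; efficiency = 112/160 = 7/10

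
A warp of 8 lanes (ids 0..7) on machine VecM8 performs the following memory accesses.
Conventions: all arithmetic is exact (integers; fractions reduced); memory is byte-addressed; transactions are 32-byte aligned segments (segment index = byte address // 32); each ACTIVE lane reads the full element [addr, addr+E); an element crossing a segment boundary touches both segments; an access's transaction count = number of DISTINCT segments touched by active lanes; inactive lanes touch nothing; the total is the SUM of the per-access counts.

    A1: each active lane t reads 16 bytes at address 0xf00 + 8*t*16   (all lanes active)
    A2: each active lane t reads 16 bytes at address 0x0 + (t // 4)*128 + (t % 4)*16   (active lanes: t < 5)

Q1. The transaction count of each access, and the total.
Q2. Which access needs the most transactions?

A1: 8 transactions
A2: 3 transactions

Answer: 8,3; total 11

Answer: A1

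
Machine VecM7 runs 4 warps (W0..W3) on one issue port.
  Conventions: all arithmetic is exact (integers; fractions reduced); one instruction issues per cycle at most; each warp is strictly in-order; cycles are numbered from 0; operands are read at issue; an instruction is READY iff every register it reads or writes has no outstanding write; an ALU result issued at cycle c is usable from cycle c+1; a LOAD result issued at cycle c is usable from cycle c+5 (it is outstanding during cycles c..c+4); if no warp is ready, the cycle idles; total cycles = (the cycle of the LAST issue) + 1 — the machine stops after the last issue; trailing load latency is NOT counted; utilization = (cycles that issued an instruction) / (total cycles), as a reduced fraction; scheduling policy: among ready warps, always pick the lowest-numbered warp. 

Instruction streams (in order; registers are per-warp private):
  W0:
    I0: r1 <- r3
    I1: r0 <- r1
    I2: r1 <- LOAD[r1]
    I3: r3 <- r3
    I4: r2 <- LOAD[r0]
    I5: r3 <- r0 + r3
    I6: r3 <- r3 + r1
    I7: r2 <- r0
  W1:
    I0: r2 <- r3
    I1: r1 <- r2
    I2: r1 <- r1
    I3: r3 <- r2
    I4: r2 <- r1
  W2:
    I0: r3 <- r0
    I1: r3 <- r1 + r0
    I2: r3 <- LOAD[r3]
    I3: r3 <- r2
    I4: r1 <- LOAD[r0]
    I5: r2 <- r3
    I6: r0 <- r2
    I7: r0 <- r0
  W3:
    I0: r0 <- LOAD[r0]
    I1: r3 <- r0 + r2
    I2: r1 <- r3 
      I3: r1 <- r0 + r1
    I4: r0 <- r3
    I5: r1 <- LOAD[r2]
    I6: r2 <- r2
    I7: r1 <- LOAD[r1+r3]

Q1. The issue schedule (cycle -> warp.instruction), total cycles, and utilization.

cycle 0: W0.I0
cycle 1: W0.I1
cycle 2: W0.I2
cycle 3: W0.I3
cycle 4: W0.I4
cycle 5: W0.I5
cycle 6: W1.I0
cycle 7: W0.I6
cycle 8: W1.I1
cycle 9: W0.I7
cycle 10: W1.I2
cycle 11: W1.I3
cycle 12: W1.I4
cycle 13: W2.I0
cycle 14: W2.I1
cycle 15: W2.I2
cycle 16: W3.I0
cycle 17: idle
cycle 18: idle
cycle 19: idle
cycle 20: W2.I3
cycle 21: W2.I4
cycle 22: W2.I5
cycle 23: W2.I6
cycle 24: W2.I7
cycle 25: W3.I1
cycle 26: W3.I2
cycle 27: W3.I3
cycle 28: W3.I4
cycle 29: W3.I5
cycle 30: W3.I6
cycle 31: idle
cycle 32: idle
cycle 33: idle
cycle 34: W3.I7

Answer: 35 cycles, utilization 29/35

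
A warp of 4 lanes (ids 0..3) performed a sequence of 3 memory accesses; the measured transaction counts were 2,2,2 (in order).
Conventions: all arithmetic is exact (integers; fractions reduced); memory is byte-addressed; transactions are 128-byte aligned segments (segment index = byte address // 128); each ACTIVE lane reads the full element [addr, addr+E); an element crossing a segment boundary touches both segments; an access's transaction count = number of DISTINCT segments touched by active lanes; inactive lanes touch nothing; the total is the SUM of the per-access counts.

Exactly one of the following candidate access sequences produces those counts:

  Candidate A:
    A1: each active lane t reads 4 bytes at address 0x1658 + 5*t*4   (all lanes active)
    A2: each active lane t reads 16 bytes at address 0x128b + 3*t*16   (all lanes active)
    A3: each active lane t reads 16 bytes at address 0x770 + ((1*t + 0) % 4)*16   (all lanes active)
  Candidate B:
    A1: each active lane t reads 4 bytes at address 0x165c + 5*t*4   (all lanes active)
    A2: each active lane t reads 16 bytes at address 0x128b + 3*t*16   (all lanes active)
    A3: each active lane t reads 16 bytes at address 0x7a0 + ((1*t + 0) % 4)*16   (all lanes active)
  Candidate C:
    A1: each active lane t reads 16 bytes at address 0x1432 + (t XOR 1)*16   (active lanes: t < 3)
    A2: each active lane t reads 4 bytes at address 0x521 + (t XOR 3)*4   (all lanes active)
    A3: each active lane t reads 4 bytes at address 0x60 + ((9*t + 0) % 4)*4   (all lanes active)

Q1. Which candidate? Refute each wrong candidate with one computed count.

B: A3 gives 1 transaction, not 2
C: A1 gives 1 transaction, not 2
A: all counts match (2,2,2)

Answer: A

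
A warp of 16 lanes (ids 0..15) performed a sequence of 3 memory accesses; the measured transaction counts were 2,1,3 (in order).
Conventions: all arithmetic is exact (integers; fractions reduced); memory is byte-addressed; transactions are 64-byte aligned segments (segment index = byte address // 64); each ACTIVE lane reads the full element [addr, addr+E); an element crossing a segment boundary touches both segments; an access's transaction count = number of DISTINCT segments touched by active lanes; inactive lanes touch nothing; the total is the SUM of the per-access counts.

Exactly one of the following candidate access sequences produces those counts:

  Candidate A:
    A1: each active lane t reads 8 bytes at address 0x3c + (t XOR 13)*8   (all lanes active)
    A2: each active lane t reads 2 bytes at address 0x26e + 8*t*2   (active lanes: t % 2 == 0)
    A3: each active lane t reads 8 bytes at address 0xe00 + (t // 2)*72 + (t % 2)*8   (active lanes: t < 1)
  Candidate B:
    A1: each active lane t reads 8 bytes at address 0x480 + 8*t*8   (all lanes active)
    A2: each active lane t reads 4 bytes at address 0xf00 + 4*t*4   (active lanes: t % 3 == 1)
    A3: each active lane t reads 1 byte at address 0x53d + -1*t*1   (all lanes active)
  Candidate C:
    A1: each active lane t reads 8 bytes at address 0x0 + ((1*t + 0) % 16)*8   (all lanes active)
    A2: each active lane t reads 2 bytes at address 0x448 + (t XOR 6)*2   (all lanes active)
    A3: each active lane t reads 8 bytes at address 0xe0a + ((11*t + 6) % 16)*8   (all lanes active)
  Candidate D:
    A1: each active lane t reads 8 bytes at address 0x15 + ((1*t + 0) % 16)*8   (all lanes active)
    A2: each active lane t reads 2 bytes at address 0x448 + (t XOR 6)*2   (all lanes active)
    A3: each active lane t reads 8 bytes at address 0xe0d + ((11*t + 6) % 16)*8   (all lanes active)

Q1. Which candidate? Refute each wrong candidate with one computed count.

A: A1 gives 3 transactions, not 2
B: A1 gives 16 transactions, not 2
D: A1 gives 3 transactions, not 2
C: all counts match (2,1,3)

Answer: C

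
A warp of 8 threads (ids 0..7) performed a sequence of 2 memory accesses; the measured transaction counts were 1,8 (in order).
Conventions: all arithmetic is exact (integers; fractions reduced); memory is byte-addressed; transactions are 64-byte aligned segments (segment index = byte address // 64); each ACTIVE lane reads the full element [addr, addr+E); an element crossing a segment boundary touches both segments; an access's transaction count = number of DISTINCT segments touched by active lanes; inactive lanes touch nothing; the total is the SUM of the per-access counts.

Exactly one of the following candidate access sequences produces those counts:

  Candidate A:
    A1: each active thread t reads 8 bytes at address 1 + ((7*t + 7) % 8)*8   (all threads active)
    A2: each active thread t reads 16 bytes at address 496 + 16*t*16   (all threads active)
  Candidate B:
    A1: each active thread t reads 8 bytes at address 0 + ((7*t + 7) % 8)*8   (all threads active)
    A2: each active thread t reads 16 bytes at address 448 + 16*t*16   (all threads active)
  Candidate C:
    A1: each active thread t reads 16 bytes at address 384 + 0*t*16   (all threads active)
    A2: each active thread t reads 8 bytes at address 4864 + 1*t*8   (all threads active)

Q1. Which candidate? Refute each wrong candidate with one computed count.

A: A1 gives 2 transactions, not 1
C: A2 gives 1 transaction, not 8
B: all counts match (1,8)

Answer: B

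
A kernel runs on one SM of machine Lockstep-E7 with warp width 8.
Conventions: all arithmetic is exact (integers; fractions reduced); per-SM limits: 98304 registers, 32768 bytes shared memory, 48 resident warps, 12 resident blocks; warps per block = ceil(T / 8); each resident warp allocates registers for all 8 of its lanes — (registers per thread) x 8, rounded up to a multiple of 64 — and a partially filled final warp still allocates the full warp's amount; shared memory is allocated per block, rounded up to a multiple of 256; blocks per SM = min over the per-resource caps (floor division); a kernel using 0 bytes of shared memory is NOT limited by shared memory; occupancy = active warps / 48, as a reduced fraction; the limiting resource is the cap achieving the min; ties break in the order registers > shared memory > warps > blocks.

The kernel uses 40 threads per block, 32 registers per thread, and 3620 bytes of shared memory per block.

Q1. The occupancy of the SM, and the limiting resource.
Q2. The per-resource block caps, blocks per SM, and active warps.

Answer: occupancy 5/6, limited by shared memory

registers: 76 blocks
shared memory: 8 blocks
warps: 9 blocks
blocks: 12 blocks

Answer: 8 blocks, 40 active warps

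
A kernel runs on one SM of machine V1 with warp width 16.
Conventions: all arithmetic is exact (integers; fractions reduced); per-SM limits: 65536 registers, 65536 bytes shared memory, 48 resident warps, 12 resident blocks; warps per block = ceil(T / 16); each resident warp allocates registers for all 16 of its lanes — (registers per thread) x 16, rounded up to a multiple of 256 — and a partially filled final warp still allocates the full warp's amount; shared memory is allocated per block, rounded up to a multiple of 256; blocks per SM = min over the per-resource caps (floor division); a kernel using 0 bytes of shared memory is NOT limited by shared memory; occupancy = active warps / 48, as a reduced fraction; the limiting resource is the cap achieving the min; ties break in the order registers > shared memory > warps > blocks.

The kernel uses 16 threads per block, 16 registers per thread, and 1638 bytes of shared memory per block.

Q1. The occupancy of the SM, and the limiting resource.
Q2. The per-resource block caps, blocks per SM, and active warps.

Answer: occupancy 1/4, limited by blocks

registers: 256 blocks
shared memory: 36 blocks
warps: 48 blocks
blocks: 12 blocks

Answer: 12 blocks, 12 active warps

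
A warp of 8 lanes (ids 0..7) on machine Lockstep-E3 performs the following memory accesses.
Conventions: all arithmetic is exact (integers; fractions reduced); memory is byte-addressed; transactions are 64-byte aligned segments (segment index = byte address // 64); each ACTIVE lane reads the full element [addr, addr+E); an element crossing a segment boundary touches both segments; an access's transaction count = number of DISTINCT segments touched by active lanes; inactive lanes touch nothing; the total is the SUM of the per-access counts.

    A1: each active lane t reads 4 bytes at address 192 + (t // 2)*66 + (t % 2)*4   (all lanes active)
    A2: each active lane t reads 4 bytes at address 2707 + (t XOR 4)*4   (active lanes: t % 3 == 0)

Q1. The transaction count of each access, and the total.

A1: 4 transactions
A2: 1 transaction

Answer: 4,1; total 5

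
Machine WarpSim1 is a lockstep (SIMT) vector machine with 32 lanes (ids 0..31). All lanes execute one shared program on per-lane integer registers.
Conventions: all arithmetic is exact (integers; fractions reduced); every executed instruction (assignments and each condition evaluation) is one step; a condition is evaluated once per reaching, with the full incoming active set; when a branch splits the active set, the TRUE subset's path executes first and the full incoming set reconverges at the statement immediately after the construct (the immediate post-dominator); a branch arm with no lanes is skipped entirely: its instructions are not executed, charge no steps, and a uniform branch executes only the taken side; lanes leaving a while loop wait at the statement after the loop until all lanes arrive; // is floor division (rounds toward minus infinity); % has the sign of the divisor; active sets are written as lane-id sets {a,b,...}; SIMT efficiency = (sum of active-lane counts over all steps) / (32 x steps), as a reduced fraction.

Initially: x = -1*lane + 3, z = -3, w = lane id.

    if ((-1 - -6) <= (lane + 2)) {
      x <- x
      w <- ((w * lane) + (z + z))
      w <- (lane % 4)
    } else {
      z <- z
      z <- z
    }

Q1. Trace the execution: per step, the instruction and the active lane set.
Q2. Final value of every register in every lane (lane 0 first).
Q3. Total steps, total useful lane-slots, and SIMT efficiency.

step 0: eval ((-1 - -6) <= (lane + 2)) {0,1,2,3,4,5,6,7,8,9,10,11,12,13,14,15,16,17,18,19,20,21,22,23,24,25,26,27,28,29,30,31}
step 1: x <- x                       {3,4,5,6,7,8,9,10,11,12,13,14,15,16,17,18,19,20,21,22,23,24,25,26,27,28,29,30,31}
step 2: w <- ((w * lane) + (z + z))  {3,4,5,6,7,8,9,10,11,12,13,14,15,16,17,18,19,20,21,22,23,24,25,26,27,28,29,30,31}
step 3: w <- (lane % 4)              {3,4,5,6,7,8,9,10,11,12,13,14,15,16,17,18,19,20,21,22,23,24,25,26,27,28,29,30,31}
step 4: z <- z                       {0,1,2}
step 5: z <- z                       {0,1,2}

Answer: 6 steps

x: 3,2,1,0,-1,-2,-3,-4,-5,-6,-7,-8,-9,-10,-11,-12,-13,-14,-15,-16,-17,-18,-19,-20,-21,-22,-23,-24,-25,-26,-27,-28
z: -3,-3,-3,-3,-3,-3,-3,-3,-3,-3,-3,-3,-3,-3,-3,-3,-3,-3,-3,-3,-3,-3,-3,-3,-3,-3,-3,-3,-3,-3,-3,-3
w: 0,1,2,3,0,1,2,3,0,1,2,3,0,1,2,3,0,1,2,3,0,1,2,3,0,1,2,3,0,1,2,3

steps = 6; useful = 125; efficiency = 125/192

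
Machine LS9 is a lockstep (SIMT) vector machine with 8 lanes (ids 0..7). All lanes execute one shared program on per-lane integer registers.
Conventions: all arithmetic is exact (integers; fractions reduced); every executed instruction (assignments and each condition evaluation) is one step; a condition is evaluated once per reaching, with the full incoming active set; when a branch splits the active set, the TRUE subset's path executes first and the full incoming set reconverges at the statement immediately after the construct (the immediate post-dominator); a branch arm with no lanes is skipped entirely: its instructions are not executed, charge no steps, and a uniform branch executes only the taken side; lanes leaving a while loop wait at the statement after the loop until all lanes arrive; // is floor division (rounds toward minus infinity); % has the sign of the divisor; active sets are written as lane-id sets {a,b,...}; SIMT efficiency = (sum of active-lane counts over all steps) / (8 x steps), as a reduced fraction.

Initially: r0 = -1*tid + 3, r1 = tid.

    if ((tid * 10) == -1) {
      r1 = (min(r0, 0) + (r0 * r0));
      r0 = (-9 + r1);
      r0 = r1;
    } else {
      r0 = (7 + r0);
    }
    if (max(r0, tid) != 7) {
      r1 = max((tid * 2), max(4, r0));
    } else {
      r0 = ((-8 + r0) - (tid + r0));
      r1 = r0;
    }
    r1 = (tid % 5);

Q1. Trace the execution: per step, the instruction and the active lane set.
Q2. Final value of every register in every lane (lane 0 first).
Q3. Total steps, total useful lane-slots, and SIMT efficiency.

step 0: eval ((tid * 10) == -1)      {0,1,2,3,4,5,6,7}
step 1: r0 <- (7 + r0)               {0,1,2,3,4,5,6,7}
step 2: eval (max(r0, tid) != 7)     {0,1,2,3,4,5,6,7}
step 3: r1 <- max((tid * 2), max(4, r0)) {0,1,2,4,5,6}
step 4: r0 <- ((-8 + r0) - (tid + r0)) {3,7}
step 5: r1 <- r0                     {3,7}
step 6: r1 <- (tid % 5)              {0,1,2,3,4,5,6,7}

Answer: 7 steps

r0: 10,9,8,-11,6,5,4,-15
r1: 0,1,2,3,4,0,1,2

steps = 7; useful = 42; efficiency = 42/56 = 3/4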